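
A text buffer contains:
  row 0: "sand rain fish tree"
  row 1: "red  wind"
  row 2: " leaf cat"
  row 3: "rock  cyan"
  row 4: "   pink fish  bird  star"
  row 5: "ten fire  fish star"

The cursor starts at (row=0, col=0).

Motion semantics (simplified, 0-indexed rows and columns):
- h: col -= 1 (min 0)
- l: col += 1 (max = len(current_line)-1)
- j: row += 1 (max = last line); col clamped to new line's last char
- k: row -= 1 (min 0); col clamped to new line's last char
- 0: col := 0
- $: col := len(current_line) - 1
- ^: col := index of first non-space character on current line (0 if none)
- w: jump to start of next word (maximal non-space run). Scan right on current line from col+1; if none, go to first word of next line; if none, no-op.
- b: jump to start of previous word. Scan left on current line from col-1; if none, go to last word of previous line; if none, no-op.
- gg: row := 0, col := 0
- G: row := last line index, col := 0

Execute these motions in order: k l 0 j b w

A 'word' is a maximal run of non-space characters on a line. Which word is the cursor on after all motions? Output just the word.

After 1 (k): row=0 col=0 char='s'
After 2 (l): row=0 col=1 char='a'
After 3 (0): row=0 col=0 char='s'
After 4 (j): row=1 col=0 char='r'
After 5 (b): row=0 col=15 char='t'
After 6 (w): row=1 col=0 char='r'

Answer: red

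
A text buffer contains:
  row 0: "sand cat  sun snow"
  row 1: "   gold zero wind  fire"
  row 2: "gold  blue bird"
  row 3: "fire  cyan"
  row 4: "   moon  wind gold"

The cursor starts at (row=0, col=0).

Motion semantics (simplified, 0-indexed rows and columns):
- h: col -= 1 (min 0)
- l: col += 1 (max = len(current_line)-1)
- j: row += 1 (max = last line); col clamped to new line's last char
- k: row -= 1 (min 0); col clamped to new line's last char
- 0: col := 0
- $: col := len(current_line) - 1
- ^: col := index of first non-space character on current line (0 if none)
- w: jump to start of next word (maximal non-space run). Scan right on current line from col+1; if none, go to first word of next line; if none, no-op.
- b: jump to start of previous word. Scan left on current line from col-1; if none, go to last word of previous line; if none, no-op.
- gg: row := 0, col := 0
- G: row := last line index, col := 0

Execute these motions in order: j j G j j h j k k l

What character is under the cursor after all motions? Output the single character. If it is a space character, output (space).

Answer: o

Derivation:
After 1 (j): row=1 col=0 char='_'
After 2 (j): row=2 col=0 char='g'
After 3 (G): row=4 col=0 char='_'
After 4 (j): row=4 col=0 char='_'
After 5 (j): row=4 col=0 char='_'
After 6 (h): row=4 col=0 char='_'
After 7 (j): row=4 col=0 char='_'
After 8 (k): row=3 col=0 char='f'
After 9 (k): row=2 col=0 char='g'
After 10 (l): row=2 col=1 char='o'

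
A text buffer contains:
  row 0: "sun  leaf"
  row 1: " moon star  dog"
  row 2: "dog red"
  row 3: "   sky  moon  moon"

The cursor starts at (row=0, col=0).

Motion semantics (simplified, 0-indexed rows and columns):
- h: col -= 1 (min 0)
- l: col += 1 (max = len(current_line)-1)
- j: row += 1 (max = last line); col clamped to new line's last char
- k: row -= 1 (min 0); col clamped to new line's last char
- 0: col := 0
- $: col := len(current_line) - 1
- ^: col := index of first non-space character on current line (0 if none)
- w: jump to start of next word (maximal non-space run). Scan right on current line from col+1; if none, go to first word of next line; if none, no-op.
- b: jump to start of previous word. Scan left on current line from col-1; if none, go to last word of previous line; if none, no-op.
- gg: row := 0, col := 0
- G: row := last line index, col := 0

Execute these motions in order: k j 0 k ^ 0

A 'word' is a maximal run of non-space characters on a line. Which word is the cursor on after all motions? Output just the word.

After 1 (k): row=0 col=0 char='s'
After 2 (j): row=1 col=0 char='_'
After 3 (0): row=1 col=0 char='_'
After 4 (k): row=0 col=0 char='s'
After 5 (^): row=0 col=0 char='s'
After 6 (0): row=0 col=0 char='s'

Answer: sun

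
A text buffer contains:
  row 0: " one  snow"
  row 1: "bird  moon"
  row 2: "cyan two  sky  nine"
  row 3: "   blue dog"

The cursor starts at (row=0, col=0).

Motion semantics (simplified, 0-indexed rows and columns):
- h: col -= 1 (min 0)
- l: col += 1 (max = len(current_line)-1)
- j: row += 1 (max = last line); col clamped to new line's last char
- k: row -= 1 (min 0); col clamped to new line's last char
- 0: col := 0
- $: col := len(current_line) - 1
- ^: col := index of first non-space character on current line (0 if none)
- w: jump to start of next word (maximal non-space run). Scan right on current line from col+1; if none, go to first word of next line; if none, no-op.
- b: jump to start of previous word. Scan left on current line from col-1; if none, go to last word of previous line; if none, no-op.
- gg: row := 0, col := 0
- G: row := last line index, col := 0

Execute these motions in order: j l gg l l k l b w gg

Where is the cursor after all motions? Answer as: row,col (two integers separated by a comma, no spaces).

Answer: 0,0

Derivation:
After 1 (j): row=1 col=0 char='b'
After 2 (l): row=1 col=1 char='i'
After 3 (gg): row=0 col=0 char='_'
After 4 (l): row=0 col=1 char='o'
After 5 (l): row=0 col=2 char='n'
After 6 (k): row=0 col=2 char='n'
After 7 (l): row=0 col=3 char='e'
After 8 (b): row=0 col=1 char='o'
After 9 (w): row=0 col=6 char='s'
After 10 (gg): row=0 col=0 char='_'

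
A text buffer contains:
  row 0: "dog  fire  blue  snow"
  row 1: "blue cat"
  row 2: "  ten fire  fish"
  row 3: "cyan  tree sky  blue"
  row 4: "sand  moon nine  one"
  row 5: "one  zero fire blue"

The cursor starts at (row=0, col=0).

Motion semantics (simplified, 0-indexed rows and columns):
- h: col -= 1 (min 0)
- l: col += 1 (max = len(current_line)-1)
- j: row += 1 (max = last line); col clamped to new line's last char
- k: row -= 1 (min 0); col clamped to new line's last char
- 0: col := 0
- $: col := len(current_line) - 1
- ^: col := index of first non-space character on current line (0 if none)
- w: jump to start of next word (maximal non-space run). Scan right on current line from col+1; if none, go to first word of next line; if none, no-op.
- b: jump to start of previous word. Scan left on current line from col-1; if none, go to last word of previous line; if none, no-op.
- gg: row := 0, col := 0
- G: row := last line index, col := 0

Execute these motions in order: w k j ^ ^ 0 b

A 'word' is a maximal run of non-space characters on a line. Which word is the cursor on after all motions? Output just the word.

Answer: snow

Derivation:
After 1 (w): row=0 col=5 char='f'
After 2 (k): row=0 col=5 char='f'
After 3 (j): row=1 col=5 char='c'
After 4 (^): row=1 col=0 char='b'
After 5 (^): row=1 col=0 char='b'
After 6 (0): row=1 col=0 char='b'
After 7 (b): row=0 col=17 char='s'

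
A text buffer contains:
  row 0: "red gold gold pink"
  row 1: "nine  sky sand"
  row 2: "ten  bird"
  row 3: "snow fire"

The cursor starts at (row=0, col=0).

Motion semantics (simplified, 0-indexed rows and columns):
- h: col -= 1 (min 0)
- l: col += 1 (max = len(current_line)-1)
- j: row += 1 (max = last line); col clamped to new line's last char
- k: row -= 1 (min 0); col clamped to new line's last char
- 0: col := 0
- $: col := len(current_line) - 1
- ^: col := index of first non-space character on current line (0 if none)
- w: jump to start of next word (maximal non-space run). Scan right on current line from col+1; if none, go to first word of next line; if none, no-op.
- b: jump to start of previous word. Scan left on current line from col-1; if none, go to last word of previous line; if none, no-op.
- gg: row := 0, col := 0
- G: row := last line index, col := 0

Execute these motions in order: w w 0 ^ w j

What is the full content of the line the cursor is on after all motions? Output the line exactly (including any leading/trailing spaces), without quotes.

Answer: nine  sky sand

Derivation:
After 1 (w): row=0 col=4 char='g'
After 2 (w): row=0 col=9 char='g'
After 3 (0): row=0 col=0 char='r'
After 4 (^): row=0 col=0 char='r'
After 5 (w): row=0 col=4 char='g'
After 6 (j): row=1 col=4 char='_'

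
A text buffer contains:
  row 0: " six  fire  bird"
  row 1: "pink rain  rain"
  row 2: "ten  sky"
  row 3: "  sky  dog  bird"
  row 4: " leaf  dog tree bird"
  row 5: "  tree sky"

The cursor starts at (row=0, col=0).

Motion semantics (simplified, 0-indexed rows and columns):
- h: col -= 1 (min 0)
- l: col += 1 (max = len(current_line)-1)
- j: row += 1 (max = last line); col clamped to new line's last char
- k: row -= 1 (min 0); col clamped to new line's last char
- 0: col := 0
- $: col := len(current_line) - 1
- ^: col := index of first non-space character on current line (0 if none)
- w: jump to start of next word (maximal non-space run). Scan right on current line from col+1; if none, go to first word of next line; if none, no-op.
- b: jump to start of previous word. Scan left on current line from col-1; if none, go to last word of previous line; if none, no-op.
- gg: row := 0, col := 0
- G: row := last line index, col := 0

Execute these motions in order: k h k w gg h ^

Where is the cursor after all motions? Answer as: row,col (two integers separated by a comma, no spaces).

Answer: 0,1

Derivation:
After 1 (k): row=0 col=0 char='_'
After 2 (h): row=0 col=0 char='_'
After 3 (k): row=0 col=0 char='_'
After 4 (w): row=0 col=1 char='s'
After 5 (gg): row=0 col=0 char='_'
After 6 (h): row=0 col=0 char='_'
After 7 (^): row=0 col=1 char='s'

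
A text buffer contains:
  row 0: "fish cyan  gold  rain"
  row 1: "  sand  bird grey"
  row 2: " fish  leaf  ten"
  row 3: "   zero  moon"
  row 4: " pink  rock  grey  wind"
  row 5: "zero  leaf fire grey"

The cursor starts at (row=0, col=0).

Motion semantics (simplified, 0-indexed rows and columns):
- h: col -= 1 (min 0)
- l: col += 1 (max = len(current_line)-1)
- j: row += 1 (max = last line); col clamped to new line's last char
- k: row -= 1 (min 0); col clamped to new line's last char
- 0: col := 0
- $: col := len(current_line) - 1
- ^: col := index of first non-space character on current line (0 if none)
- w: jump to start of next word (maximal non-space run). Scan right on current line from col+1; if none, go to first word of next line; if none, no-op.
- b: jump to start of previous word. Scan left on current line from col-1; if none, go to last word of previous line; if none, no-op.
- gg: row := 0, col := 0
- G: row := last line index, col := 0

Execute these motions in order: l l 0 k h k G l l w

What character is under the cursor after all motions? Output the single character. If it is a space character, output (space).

After 1 (l): row=0 col=1 char='i'
After 2 (l): row=0 col=2 char='s'
After 3 (0): row=0 col=0 char='f'
After 4 (k): row=0 col=0 char='f'
After 5 (h): row=0 col=0 char='f'
After 6 (k): row=0 col=0 char='f'
After 7 (G): row=5 col=0 char='z'
After 8 (l): row=5 col=1 char='e'
After 9 (l): row=5 col=2 char='r'
After 10 (w): row=5 col=6 char='l'

Answer: l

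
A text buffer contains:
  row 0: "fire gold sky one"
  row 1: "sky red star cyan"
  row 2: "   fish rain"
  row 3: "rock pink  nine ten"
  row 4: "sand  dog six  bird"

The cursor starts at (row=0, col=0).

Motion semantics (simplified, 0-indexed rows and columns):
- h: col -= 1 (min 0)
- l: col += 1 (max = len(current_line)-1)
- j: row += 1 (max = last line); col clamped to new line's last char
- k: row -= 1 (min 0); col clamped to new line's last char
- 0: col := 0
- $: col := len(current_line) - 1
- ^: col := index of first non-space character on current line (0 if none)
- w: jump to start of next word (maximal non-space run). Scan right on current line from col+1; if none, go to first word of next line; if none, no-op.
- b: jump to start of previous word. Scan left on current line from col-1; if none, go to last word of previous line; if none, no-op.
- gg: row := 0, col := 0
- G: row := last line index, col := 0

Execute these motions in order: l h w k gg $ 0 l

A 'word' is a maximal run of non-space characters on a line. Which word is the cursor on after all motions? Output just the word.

Answer: fire

Derivation:
After 1 (l): row=0 col=1 char='i'
After 2 (h): row=0 col=0 char='f'
After 3 (w): row=0 col=5 char='g'
After 4 (k): row=0 col=5 char='g'
After 5 (gg): row=0 col=0 char='f'
After 6 ($): row=0 col=16 char='e'
After 7 (0): row=0 col=0 char='f'
After 8 (l): row=0 col=1 char='i'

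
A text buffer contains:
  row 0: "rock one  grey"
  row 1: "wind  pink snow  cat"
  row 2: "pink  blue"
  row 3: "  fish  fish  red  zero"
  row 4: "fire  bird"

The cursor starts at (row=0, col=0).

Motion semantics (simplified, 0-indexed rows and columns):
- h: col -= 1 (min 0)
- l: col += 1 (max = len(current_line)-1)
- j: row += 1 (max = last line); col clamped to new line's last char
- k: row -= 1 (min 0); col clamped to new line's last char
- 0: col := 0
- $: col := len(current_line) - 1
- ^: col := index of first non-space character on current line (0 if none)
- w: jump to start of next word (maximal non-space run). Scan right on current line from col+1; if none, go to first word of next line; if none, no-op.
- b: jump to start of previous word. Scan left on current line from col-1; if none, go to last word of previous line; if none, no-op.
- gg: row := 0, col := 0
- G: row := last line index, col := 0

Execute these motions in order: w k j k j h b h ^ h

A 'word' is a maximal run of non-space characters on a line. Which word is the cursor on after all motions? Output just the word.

Answer: wind

Derivation:
After 1 (w): row=0 col=5 char='o'
After 2 (k): row=0 col=5 char='o'
After 3 (j): row=1 col=5 char='_'
After 4 (k): row=0 col=5 char='o'
After 5 (j): row=1 col=5 char='_'
After 6 (h): row=1 col=4 char='_'
After 7 (b): row=1 col=0 char='w'
After 8 (h): row=1 col=0 char='w'
After 9 (^): row=1 col=0 char='w'
After 10 (h): row=1 col=0 char='w'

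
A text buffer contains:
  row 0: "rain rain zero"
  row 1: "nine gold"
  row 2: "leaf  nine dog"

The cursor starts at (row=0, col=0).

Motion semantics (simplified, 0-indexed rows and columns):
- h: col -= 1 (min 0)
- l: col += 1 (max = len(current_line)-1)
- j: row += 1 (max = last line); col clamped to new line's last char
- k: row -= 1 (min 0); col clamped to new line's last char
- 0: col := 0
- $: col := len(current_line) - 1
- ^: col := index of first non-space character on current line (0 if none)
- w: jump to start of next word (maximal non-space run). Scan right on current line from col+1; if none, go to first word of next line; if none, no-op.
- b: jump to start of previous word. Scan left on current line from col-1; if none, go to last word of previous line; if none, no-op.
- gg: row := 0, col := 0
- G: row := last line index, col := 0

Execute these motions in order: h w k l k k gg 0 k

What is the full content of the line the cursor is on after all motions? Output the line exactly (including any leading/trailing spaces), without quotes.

Answer: rain rain zero

Derivation:
After 1 (h): row=0 col=0 char='r'
After 2 (w): row=0 col=5 char='r'
After 3 (k): row=0 col=5 char='r'
After 4 (l): row=0 col=6 char='a'
After 5 (k): row=0 col=6 char='a'
After 6 (k): row=0 col=6 char='a'
After 7 (gg): row=0 col=0 char='r'
After 8 (0): row=0 col=0 char='r'
After 9 (k): row=0 col=0 char='r'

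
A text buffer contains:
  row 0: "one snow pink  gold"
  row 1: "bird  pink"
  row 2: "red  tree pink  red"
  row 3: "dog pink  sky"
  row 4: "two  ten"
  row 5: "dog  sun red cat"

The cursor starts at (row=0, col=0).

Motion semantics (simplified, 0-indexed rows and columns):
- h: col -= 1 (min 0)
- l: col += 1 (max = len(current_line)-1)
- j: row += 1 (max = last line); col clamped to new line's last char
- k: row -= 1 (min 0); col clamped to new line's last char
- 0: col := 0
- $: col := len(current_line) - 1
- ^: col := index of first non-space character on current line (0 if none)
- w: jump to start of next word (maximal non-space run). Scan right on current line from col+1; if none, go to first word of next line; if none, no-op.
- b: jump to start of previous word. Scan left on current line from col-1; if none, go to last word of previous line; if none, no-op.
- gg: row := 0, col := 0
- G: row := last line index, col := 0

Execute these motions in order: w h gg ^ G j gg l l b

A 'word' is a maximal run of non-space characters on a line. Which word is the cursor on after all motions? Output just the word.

Answer: one

Derivation:
After 1 (w): row=0 col=4 char='s'
After 2 (h): row=0 col=3 char='_'
After 3 (gg): row=0 col=0 char='o'
After 4 (^): row=0 col=0 char='o'
After 5 (G): row=5 col=0 char='d'
After 6 (j): row=5 col=0 char='d'
After 7 (gg): row=0 col=0 char='o'
After 8 (l): row=0 col=1 char='n'
After 9 (l): row=0 col=2 char='e'
After 10 (b): row=0 col=0 char='o'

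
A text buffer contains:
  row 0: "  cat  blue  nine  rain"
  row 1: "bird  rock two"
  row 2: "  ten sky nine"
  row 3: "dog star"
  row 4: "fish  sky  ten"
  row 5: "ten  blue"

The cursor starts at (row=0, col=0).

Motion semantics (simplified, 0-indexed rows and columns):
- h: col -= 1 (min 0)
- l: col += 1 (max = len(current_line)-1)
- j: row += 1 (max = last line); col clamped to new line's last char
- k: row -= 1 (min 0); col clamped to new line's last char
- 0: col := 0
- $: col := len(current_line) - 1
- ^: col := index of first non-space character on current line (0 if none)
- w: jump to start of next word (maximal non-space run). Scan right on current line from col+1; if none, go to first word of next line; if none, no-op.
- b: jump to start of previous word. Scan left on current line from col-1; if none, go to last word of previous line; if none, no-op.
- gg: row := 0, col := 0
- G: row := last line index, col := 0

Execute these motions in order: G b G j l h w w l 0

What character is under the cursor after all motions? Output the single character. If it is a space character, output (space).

Answer: t

Derivation:
After 1 (G): row=5 col=0 char='t'
After 2 (b): row=4 col=11 char='t'
After 3 (G): row=5 col=0 char='t'
After 4 (j): row=5 col=0 char='t'
After 5 (l): row=5 col=1 char='e'
After 6 (h): row=5 col=0 char='t'
After 7 (w): row=5 col=5 char='b'
After 8 (w): row=5 col=5 char='b'
After 9 (l): row=5 col=6 char='l'
After 10 (0): row=5 col=0 char='t'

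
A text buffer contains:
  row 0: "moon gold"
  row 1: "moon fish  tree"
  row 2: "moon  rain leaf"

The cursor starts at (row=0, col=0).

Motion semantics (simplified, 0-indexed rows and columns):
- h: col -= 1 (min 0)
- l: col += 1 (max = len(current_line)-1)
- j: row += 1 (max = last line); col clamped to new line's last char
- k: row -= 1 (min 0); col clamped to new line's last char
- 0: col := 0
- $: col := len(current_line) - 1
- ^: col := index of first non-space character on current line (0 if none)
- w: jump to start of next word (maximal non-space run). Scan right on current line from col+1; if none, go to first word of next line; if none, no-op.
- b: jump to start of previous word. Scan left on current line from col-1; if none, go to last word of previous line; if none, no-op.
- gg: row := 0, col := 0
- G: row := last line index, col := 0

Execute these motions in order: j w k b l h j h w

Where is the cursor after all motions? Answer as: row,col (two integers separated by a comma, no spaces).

Answer: 1,5

Derivation:
After 1 (j): row=1 col=0 char='m'
After 2 (w): row=1 col=5 char='f'
After 3 (k): row=0 col=5 char='g'
After 4 (b): row=0 col=0 char='m'
After 5 (l): row=0 col=1 char='o'
After 6 (h): row=0 col=0 char='m'
After 7 (j): row=1 col=0 char='m'
After 8 (h): row=1 col=0 char='m'
After 9 (w): row=1 col=5 char='f'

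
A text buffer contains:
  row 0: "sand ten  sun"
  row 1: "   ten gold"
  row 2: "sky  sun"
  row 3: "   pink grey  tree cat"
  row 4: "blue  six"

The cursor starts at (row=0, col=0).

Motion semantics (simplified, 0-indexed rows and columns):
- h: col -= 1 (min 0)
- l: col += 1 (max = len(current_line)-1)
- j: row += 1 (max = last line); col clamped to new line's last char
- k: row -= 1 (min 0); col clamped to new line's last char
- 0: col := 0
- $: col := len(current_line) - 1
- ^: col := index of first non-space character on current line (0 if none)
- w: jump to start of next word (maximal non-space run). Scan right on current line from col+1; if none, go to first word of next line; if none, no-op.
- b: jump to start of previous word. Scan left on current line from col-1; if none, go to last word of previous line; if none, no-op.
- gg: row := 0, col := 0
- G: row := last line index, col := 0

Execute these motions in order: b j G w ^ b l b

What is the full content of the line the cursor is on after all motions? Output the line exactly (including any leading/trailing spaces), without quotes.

After 1 (b): row=0 col=0 char='s'
After 2 (j): row=1 col=0 char='_'
After 3 (G): row=4 col=0 char='b'
After 4 (w): row=4 col=6 char='s'
After 5 (^): row=4 col=0 char='b'
After 6 (b): row=3 col=19 char='c'
After 7 (l): row=3 col=20 char='a'
After 8 (b): row=3 col=19 char='c'

Answer:    pink grey  tree cat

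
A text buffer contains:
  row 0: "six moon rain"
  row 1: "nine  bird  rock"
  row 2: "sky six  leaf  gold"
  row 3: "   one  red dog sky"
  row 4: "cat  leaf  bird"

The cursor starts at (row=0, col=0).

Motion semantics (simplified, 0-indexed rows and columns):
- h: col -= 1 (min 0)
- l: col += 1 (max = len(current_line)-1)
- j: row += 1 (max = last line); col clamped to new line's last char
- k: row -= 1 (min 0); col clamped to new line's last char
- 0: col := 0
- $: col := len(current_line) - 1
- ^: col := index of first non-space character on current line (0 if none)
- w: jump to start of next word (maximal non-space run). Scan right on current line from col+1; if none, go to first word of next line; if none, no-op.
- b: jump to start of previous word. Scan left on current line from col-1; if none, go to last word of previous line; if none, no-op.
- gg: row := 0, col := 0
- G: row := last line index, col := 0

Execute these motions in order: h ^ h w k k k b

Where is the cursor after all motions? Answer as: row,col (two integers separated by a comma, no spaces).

After 1 (h): row=0 col=0 char='s'
After 2 (^): row=0 col=0 char='s'
After 3 (h): row=0 col=0 char='s'
After 4 (w): row=0 col=4 char='m'
After 5 (k): row=0 col=4 char='m'
After 6 (k): row=0 col=4 char='m'
After 7 (k): row=0 col=4 char='m'
After 8 (b): row=0 col=0 char='s'

Answer: 0,0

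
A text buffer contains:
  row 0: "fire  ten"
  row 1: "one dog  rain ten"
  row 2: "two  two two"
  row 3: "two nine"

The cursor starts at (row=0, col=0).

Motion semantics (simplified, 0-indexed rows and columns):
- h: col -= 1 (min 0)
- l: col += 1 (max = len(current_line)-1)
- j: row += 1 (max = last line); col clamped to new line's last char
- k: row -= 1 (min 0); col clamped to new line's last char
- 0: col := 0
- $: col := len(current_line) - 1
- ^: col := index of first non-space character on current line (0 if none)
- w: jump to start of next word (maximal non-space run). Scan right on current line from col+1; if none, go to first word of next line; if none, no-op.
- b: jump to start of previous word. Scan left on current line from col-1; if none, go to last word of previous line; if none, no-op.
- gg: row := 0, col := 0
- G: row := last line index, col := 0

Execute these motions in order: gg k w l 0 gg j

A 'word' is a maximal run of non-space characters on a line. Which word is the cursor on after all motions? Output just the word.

After 1 (gg): row=0 col=0 char='f'
After 2 (k): row=0 col=0 char='f'
After 3 (w): row=0 col=6 char='t'
After 4 (l): row=0 col=7 char='e'
After 5 (0): row=0 col=0 char='f'
After 6 (gg): row=0 col=0 char='f'
After 7 (j): row=1 col=0 char='o'

Answer: one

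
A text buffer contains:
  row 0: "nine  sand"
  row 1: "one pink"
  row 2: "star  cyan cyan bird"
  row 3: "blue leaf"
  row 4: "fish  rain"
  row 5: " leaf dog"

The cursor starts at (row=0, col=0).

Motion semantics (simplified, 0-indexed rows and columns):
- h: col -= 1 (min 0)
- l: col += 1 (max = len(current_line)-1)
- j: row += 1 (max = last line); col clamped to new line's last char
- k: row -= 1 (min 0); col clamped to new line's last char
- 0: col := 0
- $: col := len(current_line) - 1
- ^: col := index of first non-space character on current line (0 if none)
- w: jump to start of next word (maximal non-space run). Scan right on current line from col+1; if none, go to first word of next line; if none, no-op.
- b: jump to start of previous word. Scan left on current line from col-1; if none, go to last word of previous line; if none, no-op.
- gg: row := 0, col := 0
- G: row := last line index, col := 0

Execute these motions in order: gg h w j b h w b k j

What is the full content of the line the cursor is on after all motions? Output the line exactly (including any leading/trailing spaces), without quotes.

After 1 (gg): row=0 col=0 char='n'
After 2 (h): row=0 col=0 char='n'
After 3 (w): row=0 col=6 char='s'
After 4 (j): row=1 col=6 char='n'
After 5 (b): row=1 col=4 char='p'
After 6 (h): row=1 col=3 char='_'
After 7 (w): row=1 col=4 char='p'
After 8 (b): row=1 col=0 char='o'
After 9 (k): row=0 col=0 char='n'
After 10 (j): row=1 col=0 char='o'

Answer: one pink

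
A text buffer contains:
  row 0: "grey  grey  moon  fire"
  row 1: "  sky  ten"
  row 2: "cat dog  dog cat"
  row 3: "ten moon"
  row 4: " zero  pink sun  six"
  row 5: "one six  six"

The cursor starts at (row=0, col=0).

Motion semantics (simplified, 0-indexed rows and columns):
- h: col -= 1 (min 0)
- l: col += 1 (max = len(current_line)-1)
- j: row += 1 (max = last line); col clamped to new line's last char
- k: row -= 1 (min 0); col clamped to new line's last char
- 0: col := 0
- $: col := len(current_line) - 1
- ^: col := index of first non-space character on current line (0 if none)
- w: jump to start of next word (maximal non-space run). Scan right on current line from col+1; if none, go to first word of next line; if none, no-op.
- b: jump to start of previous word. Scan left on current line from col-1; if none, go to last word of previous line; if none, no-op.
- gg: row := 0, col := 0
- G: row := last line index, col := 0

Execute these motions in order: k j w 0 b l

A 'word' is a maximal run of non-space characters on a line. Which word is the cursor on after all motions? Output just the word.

After 1 (k): row=0 col=0 char='g'
After 2 (j): row=1 col=0 char='_'
After 3 (w): row=1 col=2 char='s'
After 4 (0): row=1 col=0 char='_'
After 5 (b): row=0 col=18 char='f'
After 6 (l): row=0 col=19 char='i'

Answer: fire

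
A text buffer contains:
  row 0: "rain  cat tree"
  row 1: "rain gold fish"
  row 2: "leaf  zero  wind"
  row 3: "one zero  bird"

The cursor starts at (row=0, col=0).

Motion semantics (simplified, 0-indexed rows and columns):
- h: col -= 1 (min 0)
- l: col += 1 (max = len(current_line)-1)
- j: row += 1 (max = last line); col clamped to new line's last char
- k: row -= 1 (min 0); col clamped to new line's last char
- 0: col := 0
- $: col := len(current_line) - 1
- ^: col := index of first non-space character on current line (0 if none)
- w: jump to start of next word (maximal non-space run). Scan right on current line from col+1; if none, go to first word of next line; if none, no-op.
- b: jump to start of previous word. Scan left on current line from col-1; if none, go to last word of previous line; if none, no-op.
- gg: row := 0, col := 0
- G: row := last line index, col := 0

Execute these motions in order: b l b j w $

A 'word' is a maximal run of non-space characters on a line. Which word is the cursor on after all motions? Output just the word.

Answer: fish

Derivation:
After 1 (b): row=0 col=0 char='r'
After 2 (l): row=0 col=1 char='a'
After 3 (b): row=0 col=0 char='r'
After 4 (j): row=1 col=0 char='r'
After 5 (w): row=1 col=5 char='g'
After 6 ($): row=1 col=13 char='h'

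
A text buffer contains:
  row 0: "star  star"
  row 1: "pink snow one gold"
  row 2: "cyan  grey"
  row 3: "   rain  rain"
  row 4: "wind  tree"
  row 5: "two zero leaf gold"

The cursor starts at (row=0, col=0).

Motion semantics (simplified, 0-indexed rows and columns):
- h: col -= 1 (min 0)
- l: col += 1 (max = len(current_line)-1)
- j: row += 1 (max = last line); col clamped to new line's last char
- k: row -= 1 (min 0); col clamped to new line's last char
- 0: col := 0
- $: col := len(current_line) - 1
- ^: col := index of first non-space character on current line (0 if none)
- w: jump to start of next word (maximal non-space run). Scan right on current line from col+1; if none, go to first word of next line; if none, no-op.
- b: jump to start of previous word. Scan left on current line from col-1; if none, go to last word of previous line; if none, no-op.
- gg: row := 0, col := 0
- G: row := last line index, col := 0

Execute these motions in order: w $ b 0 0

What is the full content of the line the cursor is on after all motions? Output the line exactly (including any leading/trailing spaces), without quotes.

Answer: star  star

Derivation:
After 1 (w): row=0 col=6 char='s'
After 2 ($): row=0 col=9 char='r'
After 3 (b): row=0 col=6 char='s'
After 4 (0): row=0 col=0 char='s'
After 5 (0): row=0 col=0 char='s'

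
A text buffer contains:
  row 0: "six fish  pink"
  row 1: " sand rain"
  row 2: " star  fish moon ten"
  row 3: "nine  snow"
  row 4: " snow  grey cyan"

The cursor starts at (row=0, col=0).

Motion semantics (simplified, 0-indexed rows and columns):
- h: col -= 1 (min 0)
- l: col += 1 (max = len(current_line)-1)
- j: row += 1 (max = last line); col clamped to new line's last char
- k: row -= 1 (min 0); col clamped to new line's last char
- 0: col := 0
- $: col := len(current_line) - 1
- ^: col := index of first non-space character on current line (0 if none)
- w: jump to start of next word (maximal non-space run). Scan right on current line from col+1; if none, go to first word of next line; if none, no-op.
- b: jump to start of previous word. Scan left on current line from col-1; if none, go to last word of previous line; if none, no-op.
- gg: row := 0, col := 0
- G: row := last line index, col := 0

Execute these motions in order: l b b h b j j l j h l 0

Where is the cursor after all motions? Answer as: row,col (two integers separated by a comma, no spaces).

Answer: 3,0

Derivation:
After 1 (l): row=0 col=1 char='i'
After 2 (b): row=0 col=0 char='s'
After 3 (b): row=0 col=0 char='s'
After 4 (h): row=0 col=0 char='s'
After 5 (b): row=0 col=0 char='s'
After 6 (j): row=1 col=0 char='_'
After 7 (j): row=2 col=0 char='_'
After 8 (l): row=2 col=1 char='s'
After 9 (j): row=3 col=1 char='i'
After 10 (h): row=3 col=0 char='n'
After 11 (l): row=3 col=1 char='i'
After 12 (0): row=3 col=0 char='n'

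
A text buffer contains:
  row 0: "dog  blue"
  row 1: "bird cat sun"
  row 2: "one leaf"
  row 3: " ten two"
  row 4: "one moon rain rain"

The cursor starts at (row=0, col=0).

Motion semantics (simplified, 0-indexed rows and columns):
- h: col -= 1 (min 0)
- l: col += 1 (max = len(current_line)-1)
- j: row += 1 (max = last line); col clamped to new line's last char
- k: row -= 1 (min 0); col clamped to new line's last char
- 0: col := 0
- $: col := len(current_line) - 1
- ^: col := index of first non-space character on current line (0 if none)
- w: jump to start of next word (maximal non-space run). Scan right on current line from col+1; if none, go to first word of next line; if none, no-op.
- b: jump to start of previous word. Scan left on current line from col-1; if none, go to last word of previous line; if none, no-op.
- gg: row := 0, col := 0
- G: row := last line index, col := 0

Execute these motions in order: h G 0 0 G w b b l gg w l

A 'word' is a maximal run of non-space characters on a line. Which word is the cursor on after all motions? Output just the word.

Answer: blue

Derivation:
After 1 (h): row=0 col=0 char='d'
After 2 (G): row=4 col=0 char='o'
After 3 (0): row=4 col=0 char='o'
After 4 (0): row=4 col=0 char='o'
After 5 (G): row=4 col=0 char='o'
After 6 (w): row=4 col=4 char='m'
After 7 (b): row=4 col=0 char='o'
After 8 (b): row=3 col=5 char='t'
After 9 (l): row=3 col=6 char='w'
After 10 (gg): row=0 col=0 char='d'
After 11 (w): row=0 col=5 char='b'
After 12 (l): row=0 col=6 char='l'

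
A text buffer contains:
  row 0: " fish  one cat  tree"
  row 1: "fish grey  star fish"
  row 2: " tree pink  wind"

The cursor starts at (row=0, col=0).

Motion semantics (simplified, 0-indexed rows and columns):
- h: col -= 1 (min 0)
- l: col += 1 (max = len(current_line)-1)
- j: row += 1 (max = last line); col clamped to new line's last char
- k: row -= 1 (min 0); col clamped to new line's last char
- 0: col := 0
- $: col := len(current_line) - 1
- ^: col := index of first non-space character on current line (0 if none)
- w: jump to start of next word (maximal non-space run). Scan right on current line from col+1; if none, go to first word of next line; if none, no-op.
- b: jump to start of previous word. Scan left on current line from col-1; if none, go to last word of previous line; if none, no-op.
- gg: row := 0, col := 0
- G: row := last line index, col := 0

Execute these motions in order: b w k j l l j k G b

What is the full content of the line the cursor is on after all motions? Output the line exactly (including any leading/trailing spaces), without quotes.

After 1 (b): row=0 col=0 char='_'
After 2 (w): row=0 col=1 char='f'
After 3 (k): row=0 col=1 char='f'
After 4 (j): row=1 col=1 char='i'
After 5 (l): row=1 col=2 char='s'
After 6 (l): row=1 col=3 char='h'
After 7 (j): row=2 col=3 char='e'
After 8 (k): row=1 col=3 char='h'
After 9 (G): row=2 col=0 char='_'
After 10 (b): row=1 col=16 char='f'

Answer: fish grey  star fish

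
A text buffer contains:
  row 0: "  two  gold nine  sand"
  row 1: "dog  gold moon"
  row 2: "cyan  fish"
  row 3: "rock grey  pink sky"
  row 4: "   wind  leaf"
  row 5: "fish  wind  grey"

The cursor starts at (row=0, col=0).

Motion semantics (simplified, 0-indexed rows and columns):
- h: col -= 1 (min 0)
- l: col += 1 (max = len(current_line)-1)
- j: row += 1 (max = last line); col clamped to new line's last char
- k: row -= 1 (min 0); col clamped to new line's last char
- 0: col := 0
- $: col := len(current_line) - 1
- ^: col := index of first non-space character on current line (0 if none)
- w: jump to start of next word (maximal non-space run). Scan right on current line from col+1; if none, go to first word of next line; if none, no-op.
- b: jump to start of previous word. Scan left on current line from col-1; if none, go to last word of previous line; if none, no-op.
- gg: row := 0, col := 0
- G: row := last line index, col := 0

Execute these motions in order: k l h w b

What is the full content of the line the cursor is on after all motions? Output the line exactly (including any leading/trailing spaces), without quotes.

After 1 (k): row=0 col=0 char='_'
After 2 (l): row=0 col=1 char='_'
After 3 (h): row=0 col=0 char='_'
After 4 (w): row=0 col=2 char='t'
After 5 (b): row=0 col=2 char='t'

Answer:   two  gold nine  sand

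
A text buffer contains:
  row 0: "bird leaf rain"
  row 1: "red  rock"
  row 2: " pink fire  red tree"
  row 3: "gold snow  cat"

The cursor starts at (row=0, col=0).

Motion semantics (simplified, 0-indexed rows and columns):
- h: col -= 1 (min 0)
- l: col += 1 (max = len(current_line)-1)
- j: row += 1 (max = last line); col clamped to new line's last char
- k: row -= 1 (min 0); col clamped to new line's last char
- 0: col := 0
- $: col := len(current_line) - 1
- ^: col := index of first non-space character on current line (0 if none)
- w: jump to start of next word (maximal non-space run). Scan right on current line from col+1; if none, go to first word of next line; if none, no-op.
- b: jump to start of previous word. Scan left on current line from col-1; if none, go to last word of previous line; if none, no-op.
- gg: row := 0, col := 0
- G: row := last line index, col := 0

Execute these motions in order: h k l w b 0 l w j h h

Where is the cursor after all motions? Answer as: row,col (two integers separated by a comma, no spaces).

After 1 (h): row=0 col=0 char='b'
After 2 (k): row=0 col=0 char='b'
After 3 (l): row=0 col=1 char='i'
After 4 (w): row=0 col=5 char='l'
After 5 (b): row=0 col=0 char='b'
After 6 (0): row=0 col=0 char='b'
After 7 (l): row=0 col=1 char='i'
After 8 (w): row=0 col=5 char='l'
After 9 (j): row=1 col=5 char='r'
After 10 (h): row=1 col=4 char='_'
After 11 (h): row=1 col=3 char='_'

Answer: 1,3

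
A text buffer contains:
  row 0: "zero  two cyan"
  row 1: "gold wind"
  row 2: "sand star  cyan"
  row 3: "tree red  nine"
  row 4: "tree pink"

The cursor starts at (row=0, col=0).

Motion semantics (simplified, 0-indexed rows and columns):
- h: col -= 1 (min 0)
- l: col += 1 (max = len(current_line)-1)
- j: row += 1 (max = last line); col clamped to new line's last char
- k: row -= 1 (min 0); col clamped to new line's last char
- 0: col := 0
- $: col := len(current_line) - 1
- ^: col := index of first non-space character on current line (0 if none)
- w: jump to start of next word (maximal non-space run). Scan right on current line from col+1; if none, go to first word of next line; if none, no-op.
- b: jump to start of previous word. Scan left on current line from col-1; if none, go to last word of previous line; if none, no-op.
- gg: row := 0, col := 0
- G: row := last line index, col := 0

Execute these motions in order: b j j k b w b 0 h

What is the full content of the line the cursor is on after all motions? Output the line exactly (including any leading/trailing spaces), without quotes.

After 1 (b): row=0 col=0 char='z'
After 2 (j): row=1 col=0 char='g'
After 3 (j): row=2 col=0 char='s'
After 4 (k): row=1 col=0 char='g'
After 5 (b): row=0 col=10 char='c'
After 6 (w): row=1 col=0 char='g'
After 7 (b): row=0 col=10 char='c'
After 8 (0): row=0 col=0 char='z'
After 9 (h): row=0 col=0 char='z'

Answer: zero  two cyan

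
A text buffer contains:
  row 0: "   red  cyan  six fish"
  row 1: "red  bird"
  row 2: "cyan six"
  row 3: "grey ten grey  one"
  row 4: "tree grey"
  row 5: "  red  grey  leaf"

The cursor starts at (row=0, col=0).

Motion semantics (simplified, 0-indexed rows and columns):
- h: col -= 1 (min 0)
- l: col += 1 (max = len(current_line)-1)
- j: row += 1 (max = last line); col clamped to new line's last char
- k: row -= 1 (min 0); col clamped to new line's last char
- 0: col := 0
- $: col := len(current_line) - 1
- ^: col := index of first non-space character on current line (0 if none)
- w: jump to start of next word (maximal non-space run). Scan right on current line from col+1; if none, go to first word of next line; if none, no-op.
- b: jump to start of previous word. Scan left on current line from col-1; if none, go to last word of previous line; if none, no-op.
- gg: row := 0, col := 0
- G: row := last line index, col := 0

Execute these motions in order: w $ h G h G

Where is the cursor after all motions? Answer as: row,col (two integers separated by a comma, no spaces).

After 1 (w): row=0 col=3 char='r'
After 2 ($): row=0 col=21 char='h'
After 3 (h): row=0 col=20 char='s'
After 4 (G): row=5 col=0 char='_'
After 5 (h): row=5 col=0 char='_'
After 6 (G): row=5 col=0 char='_'

Answer: 5,0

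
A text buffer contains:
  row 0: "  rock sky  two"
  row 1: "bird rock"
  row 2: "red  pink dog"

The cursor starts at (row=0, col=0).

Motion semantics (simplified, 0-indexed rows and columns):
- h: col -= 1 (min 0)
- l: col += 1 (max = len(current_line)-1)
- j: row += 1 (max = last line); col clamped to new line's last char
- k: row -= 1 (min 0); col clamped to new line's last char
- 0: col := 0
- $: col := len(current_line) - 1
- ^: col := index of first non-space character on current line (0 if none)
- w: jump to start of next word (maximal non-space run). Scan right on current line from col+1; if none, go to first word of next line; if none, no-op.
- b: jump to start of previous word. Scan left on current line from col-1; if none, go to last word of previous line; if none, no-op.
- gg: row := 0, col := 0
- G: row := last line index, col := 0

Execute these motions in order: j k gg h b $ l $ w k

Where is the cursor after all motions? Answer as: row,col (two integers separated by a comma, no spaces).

Answer: 0,0

Derivation:
After 1 (j): row=1 col=0 char='b'
After 2 (k): row=0 col=0 char='_'
After 3 (gg): row=0 col=0 char='_'
After 4 (h): row=0 col=0 char='_'
After 5 (b): row=0 col=0 char='_'
After 6 ($): row=0 col=14 char='o'
After 7 (l): row=0 col=14 char='o'
After 8 ($): row=0 col=14 char='o'
After 9 (w): row=1 col=0 char='b'
After 10 (k): row=0 col=0 char='_'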